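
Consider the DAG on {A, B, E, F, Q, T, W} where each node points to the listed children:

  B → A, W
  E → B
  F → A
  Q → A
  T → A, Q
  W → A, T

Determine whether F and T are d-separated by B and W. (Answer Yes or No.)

Yes

There are 4 undirected paths between F and T; checking each against the conditioning set {B, W}:
  1. F → A ← B → W → T — A:collider[blocks]; B:fork[blocks]; W:chain[blocks] ⇒ blocked
  2. F → A ← T — A:collider[blocks] ⇒ blocked
  3. F → A ← Q ← T — A:collider[blocks]; Q:chain[open] ⇒ blocked
  4. F → A ← W → T — A:collider[blocks]; W:fork[blocks] ⇒ blocked
Every path is blocked, so F and T are d-separated given {B, W}.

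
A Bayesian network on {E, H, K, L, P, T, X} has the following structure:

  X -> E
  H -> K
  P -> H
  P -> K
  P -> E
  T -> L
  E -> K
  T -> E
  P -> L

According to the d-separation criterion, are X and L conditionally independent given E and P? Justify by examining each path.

We examine all 4 paths between X and L:
  1. X → E ← T → L — E:collider[open]; T:fork[open] ⇒ active
  2. X → E ← P → L — E:collider[open]; P:fork[blocks] ⇒ blocked
  3. X → E → K ← H ← P → L — E:chain[blocks]; K:collider[blocks]; H:chain[open]; P:fork[blocks] ⇒ blocked
  4. X → E → K ← P → L — E:chain[blocks]; K:collider[blocks]; P:fork[blocks] ⇒ blocked
Because an active path exists, X and L are not d-separated.

No — X and L are not d-separated given {E, P}.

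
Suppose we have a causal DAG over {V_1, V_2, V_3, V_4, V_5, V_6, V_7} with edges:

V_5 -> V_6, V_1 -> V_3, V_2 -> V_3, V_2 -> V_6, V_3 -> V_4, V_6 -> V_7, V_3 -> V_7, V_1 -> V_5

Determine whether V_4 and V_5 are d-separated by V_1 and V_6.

No

We examine all 3 paths between V_4 and V_5:
Path 1: V_4 ← V_3 ← V_1 → V_5
  V_1 is a fork here and V_1 is conditioned on, so the path is blocked at V_1.
Path 2: V_4 ← V_3 ← V_2 → V_6 ← V_5
  V_3 is a chain and V_3 is not conditioned on; V_2 is a fork and V_2 is not conditioned on; V_6 is a collider and V_6 is conditioned on, which opens it — no node blocks this path, so it is active.
Path 3: V_4 ← V_3 → V_7 ← V_6 ← V_5
  V_7 is a collider here and neither V_7 nor any of its descendants is conditioned on, so the collider stays closed — the path is blocked at V_7.
Because an active path exists, V_4 and V_5 are not d-separated.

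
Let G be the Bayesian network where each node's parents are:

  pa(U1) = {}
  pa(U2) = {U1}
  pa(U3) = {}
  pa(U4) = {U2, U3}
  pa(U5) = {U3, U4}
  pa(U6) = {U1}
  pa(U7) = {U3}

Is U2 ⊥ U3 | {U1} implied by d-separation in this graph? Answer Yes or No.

2 paths connect U2 and U3; each must be blocked for d-separation to hold:
Path 1: U2 → U4 → U5 ← U3
  U5 is a collider here and neither U5 nor any of its descendants is conditioned on, so the collider stays closed — the path is blocked at U5.
Path 2: U2 → U4 ← U3
  U4 is a collider here and neither U4 nor any of its descendants is conditioned on, so the collider stays closed — the path is blocked at U4.
Since every path is blocked, d-separation holds.

Yes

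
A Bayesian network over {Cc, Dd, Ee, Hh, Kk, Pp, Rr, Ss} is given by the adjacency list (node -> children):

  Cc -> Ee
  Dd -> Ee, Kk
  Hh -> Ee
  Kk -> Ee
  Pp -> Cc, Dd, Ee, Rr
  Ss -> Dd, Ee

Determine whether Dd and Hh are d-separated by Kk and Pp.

Yes

5 paths connect Dd and Hh; each must be blocked for d-separation to hold:
Path 1: Dd ← Ss → Ee ← Hh
  Ee is a collider here and neither Ee nor any of its descendants is conditioned on, so the collider stays closed — the path is blocked at Ee.
Path 2: Dd ← Pp → Cc → Ee ← Hh
  Pp is a fork here and Pp is conditioned on, so the path is blocked at Pp.
Path 3: Dd ← Pp → Ee ← Hh
  Pp is a fork here and Pp is conditioned on, so the path is blocked at Pp.
Path 4: Dd → Ee ← Hh
  Ee is a collider here and neither Ee nor any of its descendants is conditioned on, so the collider stays closed — the path is blocked at Ee.
Path 5: Dd → Kk → Ee ← Hh
  Kk is a chain here and Kk is conditioned on, so the path is blocked at Kk.
Every path is blocked, so Dd and Hh are d-separated given {Kk, Pp}.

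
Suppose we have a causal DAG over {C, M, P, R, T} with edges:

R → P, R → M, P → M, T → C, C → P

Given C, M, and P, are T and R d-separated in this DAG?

There are 2 undirected paths between T and R; checking each against the conditioning set {C, M, P}:
Path 1: T → C → P → M ← R
  C is a chain here and C is conditioned on, so the path is blocked at C.
Path 2: T → C → P ← R
  C is a chain here and C is conditioned on, so the path is blocked at C.
Every path is blocked, so T and R are d-separated given {C, M, P}.

Yes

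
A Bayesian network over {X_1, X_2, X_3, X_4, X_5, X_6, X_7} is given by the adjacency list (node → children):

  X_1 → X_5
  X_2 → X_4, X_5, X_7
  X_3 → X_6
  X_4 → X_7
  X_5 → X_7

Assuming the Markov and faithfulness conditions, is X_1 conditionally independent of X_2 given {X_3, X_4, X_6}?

Yes — X_1 and X_2 are d-separated given {X_3, X_4, X_6}.

There are 3 undirected paths between X_1 and X_2; checking each against the conditioning set {X_3, X_4, X_6}:
Path 1: X_1 → X_5 → X_7 ← X_2
  X_7 is a collider here and neither X_7 nor any of its descendants is conditioned on, so the collider stays closed — the path is blocked at X_7.
Path 2: X_1 → X_5 → X_7 ← X_4 ← X_2
  X_7 is a collider here and neither X_7 nor any of its descendants is conditioned on, so the collider stays closed — the path is blocked at X_7.
Path 3: X_1 → X_5 ← X_2
  X_5 is a collider here and neither X_5 nor any of its descendants is conditioned on, so the collider stays closed — the path is blocked at X_5.
All paths are blocked; X_1 ⊥ X_2 | {X_3, X_4, X_6} holds.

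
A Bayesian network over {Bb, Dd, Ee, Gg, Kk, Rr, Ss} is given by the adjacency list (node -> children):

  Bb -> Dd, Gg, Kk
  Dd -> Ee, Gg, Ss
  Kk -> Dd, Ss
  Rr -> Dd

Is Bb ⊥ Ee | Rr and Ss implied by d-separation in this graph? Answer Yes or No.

No

Enumerating the 4 paths from Bb to Ee and testing each for blocking by {Rr, Ss}:
Path 1: Bb → Gg ← Dd → Ee
  Gg is a collider here and neither Gg nor any of its descendants is conditioned on, so the collider stays closed — the path is blocked at Gg.
Path 2: Bb → Kk → Ss ← Dd → Ee
  Kk is a chain and Kk is not conditioned on; Ss is a collider and Ss is conditioned on, which opens it; Dd is a fork and Dd is not conditioned on — no node blocks this path, so it is active.
Path 3: Bb → Kk → Dd → Ee
  Kk is a chain and Kk is not conditioned on; Dd is a chain and Dd is not conditioned on — no node blocks this path, so it is active.
Path 4: Bb → Dd → Ee
  Dd is a chain and Dd is not conditioned on — no node blocks this path, so it is active.
Because an active path exists, Bb and Ee are not d-separated.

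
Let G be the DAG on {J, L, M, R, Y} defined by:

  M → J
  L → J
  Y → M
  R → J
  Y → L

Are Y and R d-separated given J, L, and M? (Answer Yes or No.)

Yes — Y and R are d-separated given {J, L, M}.

There are 2 undirected paths between Y and R; checking each against the conditioning set {J, L, M}:
Path 1: Y → L → J ← R
  L is a chain here and L is conditioned on, so the path is blocked at L.
Path 2: Y → M → J ← R
  M is a chain here and M is conditioned on, so the path is blocked at M.
All paths are blocked; Y ⊥ R | {J, L, M} holds.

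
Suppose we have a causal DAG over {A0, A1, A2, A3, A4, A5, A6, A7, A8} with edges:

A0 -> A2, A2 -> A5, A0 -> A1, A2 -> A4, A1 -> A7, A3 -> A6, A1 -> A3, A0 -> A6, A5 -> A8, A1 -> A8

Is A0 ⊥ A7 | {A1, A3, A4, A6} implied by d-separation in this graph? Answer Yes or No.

Enumerating the 3 paths from A0 to A7 and testing each for blocking by {A1, A3, A4, A6}:
  1. A0 → A6 ← A3 ← A1 → A7 — A6:collider[open]; A3:chain[blocks]; A1:fork[blocks] ⇒ blocked
  2. A0 → A1 → A7 — A1:chain[blocks] ⇒ blocked
  3. A0 → A2 → A5 → A8 ← A1 → A7 — A2:chain[open]; A5:chain[open]; A8:collider[blocks]; A1:fork[blocks] ⇒ blocked
Since every path is blocked, d-separation holds.

Yes — A0 and A7 are d-separated given {A1, A3, A4, A6}.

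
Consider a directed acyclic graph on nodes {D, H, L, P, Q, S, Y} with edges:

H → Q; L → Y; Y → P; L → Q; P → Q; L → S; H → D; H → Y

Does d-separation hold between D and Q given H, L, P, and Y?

3 paths connect D and Q; each must be blocked for d-separation to hold:
Path 1: D ← H → Q
  H is a fork here and H is conditioned on, so the path is blocked at H.
Path 2: D ← H → Y → P → Q
  H is a fork here and H is conditioned on, so the path is blocked at H.
Path 3: D ← H → Y ← L → Q
  H is a fork here and H is conditioned on, so the path is blocked at H.
Since every path is blocked, d-separation holds.

Yes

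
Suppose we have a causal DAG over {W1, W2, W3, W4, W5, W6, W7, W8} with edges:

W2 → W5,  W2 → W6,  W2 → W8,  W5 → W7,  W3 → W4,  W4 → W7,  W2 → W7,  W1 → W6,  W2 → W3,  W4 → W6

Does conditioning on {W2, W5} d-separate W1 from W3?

There are 6 undirected paths between W1 and W3; checking each against the conditioning set {W2, W5}:
  1. W1 → W6 ← W4 ← W3 — W6:collider[blocks]; W4:chain[open] ⇒ blocked
  2. W1 → W6 ← W4 → W7 ← W5 ← W2 → W3 — W6:collider[blocks]; W4:fork[open]; W7:collider[blocks]; W5:chain[blocks]; W2:fork[blocks] ⇒ blocked
  3. W1 → W6 ← W4 → W7 ← W2 → W3 — W6:collider[blocks]; W4:fork[open]; W7:collider[blocks]; W2:fork[blocks] ⇒ blocked
  4. W1 → W6 ← W2 → W3 — W6:collider[blocks]; W2:fork[blocks] ⇒ blocked
  5. W1 → W6 ← W2 → W5 → W7 ← W4 ← W3 — W6:collider[blocks]; W2:fork[blocks]; W5:chain[blocks]; W7:collider[blocks]; W4:chain[open] ⇒ blocked
  6. W1 → W6 ← W2 → W7 ← W4 ← W3 — W6:collider[blocks]; W2:fork[blocks]; W7:collider[blocks]; W4:chain[open] ⇒ blocked
Since every path is blocked, d-separation holds.

Yes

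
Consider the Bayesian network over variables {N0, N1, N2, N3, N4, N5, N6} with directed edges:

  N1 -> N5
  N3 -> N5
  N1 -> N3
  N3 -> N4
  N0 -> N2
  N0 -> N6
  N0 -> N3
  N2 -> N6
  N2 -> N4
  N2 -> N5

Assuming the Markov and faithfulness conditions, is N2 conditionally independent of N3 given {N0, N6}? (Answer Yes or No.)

Yes

5 paths connect N2 and N3; each must be blocked for d-separation to hold:
Path 1: N2 → N4 ← N3
  N4 is a collider here and neither N4 nor any of its descendants is conditioned on, so the collider stays closed — the path is blocked at N4.
Path 2: N2 → N6 ← N0 → N3
  N0 is a fork here and N0 is conditioned on, so the path is blocked at N0.
Path 3: N2 → N5 ← N1 → N3
  N5 is a collider here and neither N5 nor any of its descendants is conditioned on, so the collider stays closed — the path is blocked at N5.
Path 4: N2 → N5 ← N3
  N5 is a collider here and neither N5 nor any of its descendants is conditioned on, so the collider stays closed — the path is blocked at N5.
Path 5: N2 ← N0 → N3
  N0 is a fork here and N0 is conditioned on, so the path is blocked at N0.
Since every path is blocked, d-separation holds.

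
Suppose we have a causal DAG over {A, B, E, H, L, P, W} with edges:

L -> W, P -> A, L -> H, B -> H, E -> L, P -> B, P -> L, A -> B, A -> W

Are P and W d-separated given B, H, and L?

No — P and W are not d-separated given {B, H, L}.

Enumerating the 6 paths from P to W and testing each for blocking by {B, H, L}:
Path 1: P → B ← A → W
  B is a collider and B is conditioned on, which opens it; A is a fork and A is not conditioned on — no node blocks this path, so it is active.
Path 2: P → B → H ← L → W
  B is a chain here and B is conditioned on, so the path is blocked at B.
Path 3: P → A → B → H ← L → W
  B is a chain here and B is conditioned on, so the path is blocked at B.
Path 4: P → A → W
  A is a chain and A is not conditioned on — no node blocks this path, so it is active.
Path 5: P → L → W
  L is a chain here and L is conditioned on, so the path is blocked at L.
Path 6: P → L → H ← B ← A → W
  L is a chain here and L is conditioned on, so the path is blocked at L.
At least one path is unblocked, so d-separation fails.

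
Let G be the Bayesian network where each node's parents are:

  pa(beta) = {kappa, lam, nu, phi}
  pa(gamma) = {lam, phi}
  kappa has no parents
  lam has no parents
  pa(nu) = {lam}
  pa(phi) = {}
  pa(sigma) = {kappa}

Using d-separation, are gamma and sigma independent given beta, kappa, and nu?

We examine all 3 paths between gamma and sigma:
  1. gamma ← phi → beta ← kappa → sigma — phi:fork[open]; beta:collider[open]; kappa:fork[blocks] ⇒ blocked
  2. gamma ← lam → nu → beta ← kappa → sigma — lam:fork[open]; nu:chain[blocks]; beta:collider[open]; kappa:fork[blocks] ⇒ blocked
  3. gamma ← lam → beta ← kappa → sigma — lam:fork[open]; beta:collider[open]; kappa:fork[blocks] ⇒ blocked
All paths are blocked; gamma ⊥ sigma | {beta, kappa, nu} holds.

Yes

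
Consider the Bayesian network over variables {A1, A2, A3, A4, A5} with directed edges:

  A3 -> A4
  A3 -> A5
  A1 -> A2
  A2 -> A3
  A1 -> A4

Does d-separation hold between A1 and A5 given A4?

No

There are 2 undirected paths between A1 and A5; checking each against the conditioning set {A4}:
Path 1: A1 → A2 → A3 → A5
  A2 is a chain and A2 is not conditioned on; A3 is a chain and A3 is not conditioned on — no node blocks this path, so it is active.
Path 2: A1 → A4 ← A3 → A5
  A4 is a collider and A4 is conditioned on, which opens it; A3 is a fork and A3 is not conditioned on — no node blocks this path, so it is active.
Because an active path exists, A1 and A5 are not d-separated.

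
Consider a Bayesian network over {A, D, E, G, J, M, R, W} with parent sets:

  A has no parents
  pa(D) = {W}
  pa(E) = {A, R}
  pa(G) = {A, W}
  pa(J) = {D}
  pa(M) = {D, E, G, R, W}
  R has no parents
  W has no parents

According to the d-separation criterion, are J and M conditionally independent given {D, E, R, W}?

Yes

5 paths connect J and M; each must be blocked for d-separation to hold:
  1. J ← D ← W → G ← A → E → M — D:chain[blocks]; W:fork[blocks]; G:collider[blocks]; A:fork[open]; E:chain[blocks] ⇒ blocked
  2. J ← D ← W → G ← A → E ← R → M — D:chain[blocks]; W:fork[blocks]; G:collider[blocks]; A:fork[open]; E:collider[open]; R:fork[blocks] ⇒ blocked
  3. J ← D ← W → G → M — D:chain[blocks]; W:fork[blocks]; G:chain[open] ⇒ blocked
  4. J ← D ← W → M — D:chain[blocks]; W:fork[blocks] ⇒ blocked
  5. J ← D → M — D:fork[blocks] ⇒ blocked
All paths are blocked; J ⊥ M | {D, E, R, W} holds.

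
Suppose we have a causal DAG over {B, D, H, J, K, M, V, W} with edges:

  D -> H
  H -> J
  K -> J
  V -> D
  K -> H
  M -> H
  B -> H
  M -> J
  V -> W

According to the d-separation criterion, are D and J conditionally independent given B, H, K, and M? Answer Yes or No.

Yes — D and J are d-separated given {B, H, K, M}.

Enumerating the 3 paths from D to J and testing each for blocking by {B, H, K, M}:
Path 1: D → H ← M → J
  M is a fork here and M is conditioned on, so the path is blocked at M.
Path 2: D → H → J
  H is a chain here and H is conditioned on, so the path is blocked at H.
Path 3: D → H ← K → J
  K is a fork here and K is conditioned on, so the path is blocked at K.
Every path is blocked, so D and J are d-separated given {B, H, K, M}.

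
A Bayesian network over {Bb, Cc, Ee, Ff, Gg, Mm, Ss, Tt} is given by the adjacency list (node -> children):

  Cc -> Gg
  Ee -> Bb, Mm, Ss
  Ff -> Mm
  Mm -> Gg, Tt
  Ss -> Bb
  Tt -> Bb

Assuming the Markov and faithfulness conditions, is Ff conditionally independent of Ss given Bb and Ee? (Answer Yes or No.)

We examine all 4 paths between Ff and Ss:
Path 1: Ff → Mm ← Ee → Bb ← Ss
  Ee is a fork here and Ee is conditioned on, so the path is blocked at Ee.
Path 2: Ff → Mm ← Ee → Ss
  Ee is a fork here and Ee is conditioned on, so the path is blocked at Ee.
Path 3: Ff → Mm → Tt → Bb ← Ee → Ss
  Ee is a fork here and Ee is conditioned on, so the path is blocked at Ee.
Path 4: Ff → Mm → Tt → Bb ← Ss
  Mm is a chain and Mm is not conditioned on; Tt is a chain and Tt is not conditioned on; Bb is a collider and Bb is conditioned on, which opens it — no node blocks this path, so it is active.
Since the path Ff → Mm → Tt → Bb ← Ss is active, Ff and Ss are not d-separated given {Bb, Ee}.

No — Ff and Ss are not d-separated given {Bb, Ee}.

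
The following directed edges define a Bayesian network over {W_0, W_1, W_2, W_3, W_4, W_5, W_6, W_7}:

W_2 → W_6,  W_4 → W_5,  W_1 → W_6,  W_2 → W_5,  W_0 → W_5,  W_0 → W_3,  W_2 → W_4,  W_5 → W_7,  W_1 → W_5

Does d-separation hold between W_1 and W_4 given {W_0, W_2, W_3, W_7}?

No — W_1 and W_4 are not d-separated given {W_0, W_2, W_3, W_7}.

Enumerating the 4 paths from W_1 to W_4 and testing each for blocking by {W_0, W_2, W_3, W_7}:
Path 1: W_1 → W_6 ← W_2 → W_4
  W_6 is a collider here and neither W_6 nor any of its descendants is conditioned on, so the collider stays closed — the path is blocked at W_6.
Path 2: W_1 → W_6 ← W_2 → W_5 ← W_4
  W_6 is a collider here and neither W_6 nor any of its descendants is conditioned on, so the collider stays closed — the path is blocked at W_6.
Path 3: W_1 → W_5 ← W_2 → W_4
  W_2 is a fork here and W_2 is conditioned on, so the path is blocked at W_2.
Path 4: W_1 → W_5 ← W_4
  W_5 is a collider and its descendant W_7 is conditioned on, which opens it — no node blocks this path, so it is active.
At least one path is unblocked, so d-separation fails.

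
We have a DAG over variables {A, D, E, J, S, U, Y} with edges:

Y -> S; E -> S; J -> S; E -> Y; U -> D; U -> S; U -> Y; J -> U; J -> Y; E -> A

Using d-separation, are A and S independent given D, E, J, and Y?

There are 6 undirected paths between A and S; checking each against the conditioning set {D, E, J, Y}:
  1. A ← E → S — E:fork[blocks] ⇒ blocked
  2. A ← E → Y → S — E:fork[blocks]; Y:chain[blocks] ⇒ blocked
  3. A ← E → Y ← J → S — E:fork[blocks]; Y:collider[open]; J:fork[blocks] ⇒ blocked
  4. A ← E → Y ← J → U → S — E:fork[blocks]; Y:collider[open]; J:fork[blocks]; U:chain[open] ⇒ blocked
  5. A ← E → Y ← U → S — E:fork[blocks]; Y:collider[open]; U:fork[open] ⇒ blocked
  6. A ← E → Y ← U ← J → S — E:fork[blocks]; Y:collider[open]; U:chain[open]; J:fork[blocks] ⇒ blocked
All paths are blocked; A ⊥ S | {D, E, J, Y} holds.

Yes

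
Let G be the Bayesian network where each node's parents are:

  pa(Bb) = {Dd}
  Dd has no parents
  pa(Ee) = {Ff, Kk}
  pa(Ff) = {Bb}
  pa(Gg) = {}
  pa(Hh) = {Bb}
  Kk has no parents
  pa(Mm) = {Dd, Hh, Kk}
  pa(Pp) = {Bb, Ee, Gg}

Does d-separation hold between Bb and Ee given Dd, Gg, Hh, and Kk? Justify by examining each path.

No

There are 4 undirected paths between Bb and Ee; checking each against the conditioning set {Dd, Gg, Hh, Kk}:
Path 1: Bb ← Dd → Mm ← Kk → Ee
  Dd is a fork here and Dd is conditioned on, so the path is blocked at Dd.
Path 2: Bb → Ff → Ee
  Ff is a chain and Ff is not conditioned on — no node blocks this path, so it is active.
Path 3: Bb → Hh → Mm ← Kk → Ee
  Hh is a chain here and Hh is conditioned on, so the path is blocked at Hh.
Path 4: Bb → Pp ← Ee
  Pp is a collider here and neither Pp nor any of its descendants is conditioned on, so the collider stays closed — the path is blocked at Pp.
At least one path is unblocked, so d-separation fails.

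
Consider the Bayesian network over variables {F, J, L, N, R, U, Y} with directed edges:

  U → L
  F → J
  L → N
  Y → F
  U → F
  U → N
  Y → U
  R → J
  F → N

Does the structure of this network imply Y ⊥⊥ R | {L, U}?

Enumerating the 4 paths from Y to R and testing each for blocking by {L, U}:
  1. Y → U → N ← F → J ← R — U:chain[blocks]; N:collider[blocks]; F:fork[open]; J:collider[blocks] ⇒ blocked
  2. Y → U → L → N ← F → J ← R — U:chain[blocks]; L:chain[blocks]; N:collider[blocks]; F:fork[open]; J:collider[blocks] ⇒ blocked
  3. Y → U → F → J ← R — U:chain[blocks]; F:chain[open]; J:collider[blocks] ⇒ blocked
  4. Y → F → J ← R — F:chain[open]; J:collider[blocks] ⇒ blocked
All paths are blocked; Y ⊥ R | {L, U} holds.

Yes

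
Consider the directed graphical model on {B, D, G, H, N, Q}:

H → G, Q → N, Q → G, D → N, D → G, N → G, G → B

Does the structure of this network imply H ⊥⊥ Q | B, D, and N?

No

We examine all 3 paths between H and Q:
Path 1: H → G ← D → N ← Q
  D is a fork here and D is conditioned on, so the path is blocked at D.
Path 2: H → G ← N ← Q
  N is a chain here and N is conditioned on, so the path is blocked at N.
Path 3: H → G ← Q
  G is a collider and its descendant B is conditioned on, which opens it — no node blocks this path, so it is active.
At least one path is unblocked, so d-separation fails.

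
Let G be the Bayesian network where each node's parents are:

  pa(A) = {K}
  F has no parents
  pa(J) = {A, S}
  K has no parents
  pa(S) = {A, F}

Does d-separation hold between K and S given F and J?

There are 2 undirected paths between K and S; checking each against the conditioning set {F, J}:
  1. K → A → S — A:chain[open] ⇒ active
  2. K → A → J ← S — A:chain[open]; J:collider[open] ⇒ active
Since the path K → A → S is active, K and S are not d-separated given {F, J}.

No — K and S are not d-separated given {F, J}.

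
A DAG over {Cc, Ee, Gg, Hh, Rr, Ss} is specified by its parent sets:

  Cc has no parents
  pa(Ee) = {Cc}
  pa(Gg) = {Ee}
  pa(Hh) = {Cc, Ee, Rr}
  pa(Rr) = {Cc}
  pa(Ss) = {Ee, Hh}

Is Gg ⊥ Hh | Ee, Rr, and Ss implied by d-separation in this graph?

Enumerating the 4 paths from Gg to Hh and testing each for blocking by {Ee, Rr, Ss}:
  1. Gg ← Ee ← Cc → Rr → Hh — Ee:chain[blocks]; Cc:fork[open]; Rr:chain[blocks] ⇒ blocked
  2. Gg ← Ee ← Cc → Hh — Ee:chain[blocks]; Cc:fork[open] ⇒ blocked
  3. Gg ← Ee → Ss ← Hh — Ee:fork[blocks]; Ss:collider[open] ⇒ blocked
  4. Gg ← Ee → Hh — Ee:fork[blocks] ⇒ blocked
Since every path is blocked, d-separation holds.

Yes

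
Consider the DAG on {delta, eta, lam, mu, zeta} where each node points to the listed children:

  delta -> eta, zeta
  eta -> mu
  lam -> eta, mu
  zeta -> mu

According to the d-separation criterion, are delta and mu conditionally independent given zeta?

No

Enumerating the 3 paths from delta to mu and testing each for blocking by {zeta}:
  1. delta → zeta → mu — zeta:chain[blocks] ⇒ blocked
  2. delta → eta ← lam → mu — eta:collider[blocks]; lam:fork[open] ⇒ blocked
  3. delta → eta → mu — eta:chain[open] ⇒ active
Because an active path exists, delta and mu are not d-separated.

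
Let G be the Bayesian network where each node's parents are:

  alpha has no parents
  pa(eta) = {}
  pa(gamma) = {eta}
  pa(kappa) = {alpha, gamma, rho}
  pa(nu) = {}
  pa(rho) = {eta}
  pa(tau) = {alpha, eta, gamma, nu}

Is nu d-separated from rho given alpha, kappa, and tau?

No

There are 6 undirected paths between nu and rho; checking each against the conditioning set {alpha, kappa, tau}:
Path 1: nu → tau ← eta → gamma → kappa ← rho
  tau is a collider and tau is conditioned on, which opens it; eta is a fork and eta is not conditioned on; gamma is a chain and gamma is not conditioned on; kappa is a collider and kappa is conditioned on, which opens it — no node blocks this path, so it is active.
Path 2: nu → tau ← eta → rho
  tau is a collider and tau is conditioned on, which opens it; eta is a fork and eta is not conditioned on — no node blocks this path, so it is active.
Path 3: nu → tau ← gamma ← eta → rho
  tau is a collider and tau is conditioned on, which opens it; gamma is a chain and gamma is not conditioned on; eta is a fork and eta is not conditioned on — no node blocks this path, so it is active.
Path 4: nu → tau ← gamma → kappa ← rho
  tau is a collider and tau is conditioned on, which opens it; gamma is a fork and gamma is not conditioned on; kappa is a collider and kappa is conditioned on, which opens it — no node blocks this path, so it is active.
Path 5: nu → tau ← alpha → kappa ← gamma ← eta → rho
  alpha is a fork here and alpha is conditioned on, so the path is blocked at alpha.
Path 6: nu → tau ← alpha → kappa ← rho
  alpha is a fork here and alpha is conditioned on, so the path is blocked at alpha.
At least one path is unblocked, so d-separation fails.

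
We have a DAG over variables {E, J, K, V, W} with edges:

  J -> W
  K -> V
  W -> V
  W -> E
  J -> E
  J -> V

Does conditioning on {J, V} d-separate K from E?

No

Enumerating the 4 paths from K to E and testing each for blocking by {J, V}:
  1. K → V ← J → W → E — V:collider[open]; J:fork[blocks]; W:chain[open] ⇒ blocked
  2. K → V ← J → E — V:collider[open]; J:fork[blocks] ⇒ blocked
  3. K → V ← W ← J → E — V:collider[open]; W:chain[open]; J:fork[blocks] ⇒ blocked
  4. K → V ← W → E — V:collider[open]; W:fork[open] ⇒ active
Since the path K → V ← W → E is active, K and E are not d-separated given {J, V}.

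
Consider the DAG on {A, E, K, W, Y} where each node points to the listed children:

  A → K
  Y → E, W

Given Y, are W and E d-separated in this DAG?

Only one path connects W and E:
Path 1: W ← Y → E
  Y is a fork here and Y is conditioned on, so the path is blocked at Y.
Every path is blocked, so W and E are d-separated given {Y}.

Yes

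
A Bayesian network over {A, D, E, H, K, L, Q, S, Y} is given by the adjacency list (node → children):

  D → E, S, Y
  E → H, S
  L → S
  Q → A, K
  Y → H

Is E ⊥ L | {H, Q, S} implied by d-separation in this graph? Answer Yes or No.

No

Enumerating the 3 paths from E to L and testing each for blocking by {H, Q, S}:
Path 1: E ← D → S ← L
  D is a fork and D is not conditioned on; S is a collider and S is conditioned on, which opens it — no node blocks this path, so it is active.
Path 2: E → H ← Y ← D → S ← L
  H is a collider and H is conditioned on, which opens it; Y is a chain and Y is not conditioned on; D is a fork and D is not conditioned on; S is a collider and S is conditioned on, which opens it — no node blocks this path, so it is active.
Path 3: E → S ← L
  S is a collider and S is conditioned on, which opens it — no node blocks this path, so it is active.
Because an active path exists, E and L are not d-separated.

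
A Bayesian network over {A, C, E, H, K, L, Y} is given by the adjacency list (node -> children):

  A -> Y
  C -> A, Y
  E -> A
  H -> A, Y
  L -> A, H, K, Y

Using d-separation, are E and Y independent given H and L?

There are 6 undirected paths between E and Y; checking each against the conditioning set {H, L}:
Path 1: E → A ← H → Y
  A is a collider here and neither A nor any of its descendants is conditioned on, so the collider stays closed — the path is blocked at A.
Path 2: E → A ← H ← L → Y
  A is a collider here and neither A nor any of its descendants is conditioned on, so the collider stays closed — the path is blocked at A.
Path 3: E → A ← C → Y
  A is a collider here and neither A nor any of its descendants is conditioned on, so the collider stays closed — the path is blocked at A.
Path 4: E → A → Y
  A is a chain and A is not conditioned on — no node blocks this path, so it is active.
Path 5: E → A ← L → H → Y
  A is a collider here and neither A nor any of its descendants is conditioned on, so the collider stays closed — the path is blocked at A.
Path 6: E → A ← L → Y
  A is a collider here and neither A nor any of its descendants is conditioned on, so the collider stays closed — the path is blocked at A.
Because an active path exists, E and Y are not d-separated.

No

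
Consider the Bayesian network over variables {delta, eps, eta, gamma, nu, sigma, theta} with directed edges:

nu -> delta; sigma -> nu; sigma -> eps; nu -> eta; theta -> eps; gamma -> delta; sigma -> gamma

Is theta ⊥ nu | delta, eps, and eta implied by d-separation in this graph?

No

Enumerating the 2 paths from theta to nu and testing each for blocking by {delta, eps, eta}:
Path 1: theta → eps ← sigma → nu
  eps is a collider and eps is conditioned on, which opens it; sigma is a fork and sigma is not conditioned on — no node blocks this path, so it is active.
Path 2: theta → eps ← sigma → gamma → delta ← nu
  eps is a collider and eps is conditioned on, which opens it; sigma is a fork and sigma is not conditioned on; gamma is a chain and gamma is not conditioned on; delta is a collider and delta is conditioned on, which opens it — no node blocks this path, so it is active.
Because an active path exists, theta and nu are not d-separated.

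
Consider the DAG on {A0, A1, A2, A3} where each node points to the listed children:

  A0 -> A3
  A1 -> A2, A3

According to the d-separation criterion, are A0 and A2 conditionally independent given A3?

No — A0 and A2 are not d-separated given {A3}.

The only undirected path from A0 to A2 is:
  1. A0 → A3 ← A1 → A2 — A3:collider[open]; A1:fork[open] ⇒ active
At least one path is unblocked, so d-separation fails.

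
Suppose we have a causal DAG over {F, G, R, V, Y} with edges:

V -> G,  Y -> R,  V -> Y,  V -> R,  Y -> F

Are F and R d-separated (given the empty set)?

Enumerating the 2 paths from F to R and testing each for blocking by ∅:
Path 1: F ← Y → R
  Y is a fork and Y is not conditioned on — no node blocks this path, so it is active.
Path 2: F ← Y ← V → R
  Y is a chain and Y is not conditioned on; V is a fork and V is not conditioned on — no node blocks this path, so it is active.
Since the path F ← Y → R is active, F and R are not d-separated given ∅.

No — F and R are not d-separated given ∅.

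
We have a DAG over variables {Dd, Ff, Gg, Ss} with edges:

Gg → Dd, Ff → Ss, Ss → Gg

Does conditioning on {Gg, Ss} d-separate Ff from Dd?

Only one path connects Ff and Dd:
Path 1: Ff → Ss → Gg → Dd
  Ss is a chain here and Ss is conditioned on, so the path is blocked at Ss.
All paths are blocked; Ff ⊥ Dd | {Gg, Ss} holds.

Yes — Ff and Dd are d-separated given {Gg, Ss}.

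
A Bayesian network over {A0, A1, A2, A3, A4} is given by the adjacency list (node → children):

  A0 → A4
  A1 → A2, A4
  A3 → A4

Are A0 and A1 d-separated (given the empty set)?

The only undirected path from A0 to A1 is:
  1. A0 → A4 ← A1 — A4:collider[blocks] ⇒ blocked
Since every path is blocked, d-separation holds.

Yes — A0 and A1 are d-separated given ∅.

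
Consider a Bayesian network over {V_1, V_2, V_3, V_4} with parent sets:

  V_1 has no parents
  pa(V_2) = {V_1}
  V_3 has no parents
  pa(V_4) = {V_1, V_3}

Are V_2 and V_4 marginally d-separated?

No

Only one path connects V_2 and V_4:
Path 1: V_2 ← V_1 → V_4
  V_1 is a fork and V_1 is not conditioned on — no node blocks this path, so it is active.
Because an active path exists, V_2 and V_4 are not d-separated.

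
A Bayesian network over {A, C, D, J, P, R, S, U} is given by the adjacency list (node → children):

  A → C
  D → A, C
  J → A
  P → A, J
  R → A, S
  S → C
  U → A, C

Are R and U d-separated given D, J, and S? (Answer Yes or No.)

Yes — R and U are d-separated given {D, J, S}.

There are 6 undirected paths between R and U; checking each against the conditioning set {D, J, S}:
Path 1: R → A → C ← U
  C is a collider here and neither C nor any of its descendants is conditioned on, so the collider stays closed — the path is blocked at C.
Path 2: R → A ← D → C ← U
  A is a collider here and neither A nor any of its descendants is conditioned on, so the collider stays closed — the path is blocked at A.
Path 3: R → A ← U
  A is a collider here and neither A nor any of its descendants is conditioned on, so the collider stays closed — the path is blocked at A.
Path 4: R → S → C ← A ← U
  S is a chain here and S is conditioned on, so the path is blocked at S.
Path 5: R → S → C ← D → A ← U
  S is a chain here and S is conditioned on, so the path is blocked at S.
Path 6: R → S → C ← U
  S is a chain here and S is conditioned on, so the path is blocked at S.
Every path is blocked, so R and U are d-separated given {D, J, S}.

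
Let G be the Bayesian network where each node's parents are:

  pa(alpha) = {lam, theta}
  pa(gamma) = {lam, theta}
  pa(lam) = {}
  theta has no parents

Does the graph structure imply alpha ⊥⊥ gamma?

No

There are 2 undirected paths between alpha and gamma; checking each against the conditioning set ∅:
Path 1: alpha ← lam → gamma
  lam is a fork and lam is not conditioned on — no node blocks this path, so it is active.
Path 2: alpha ← theta → gamma
  theta is a fork and theta is not conditioned on — no node blocks this path, so it is active.
Because an active path exists, alpha and gamma are not d-separated.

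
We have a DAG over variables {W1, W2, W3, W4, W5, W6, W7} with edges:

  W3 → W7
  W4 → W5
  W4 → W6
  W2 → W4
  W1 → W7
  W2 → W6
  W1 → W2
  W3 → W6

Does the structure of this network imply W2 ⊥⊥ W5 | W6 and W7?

There are 3 undirected paths between W2 and W5; checking each against the conditioning set {W6, W7}:
Path 1: W2 → W4 → W5
  W4 is a chain and W4 is not conditioned on — no node blocks this path, so it is active.
Path 2: W2 ← W1 → W7 ← W3 → W6 ← W4 → W5
  W1 is a fork and W1 is not conditioned on; W7 is a collider and W7 is conditioned on, which opens it; W3 is a fork and W3 is not conditioned on; W6 is a collider and W6 is conditioned on, which opens it; W4 is a fork and W4 is not conditioned on — no node blocks this path, so it is active.
Path 3: W2 → W6 ← W4 → W5
  W6 is a collider and W6 is conditioned on, which opens it; W4 is a fork and W4 is not conditioned on — no node blocks this path, so it is active.
Since the path W2 → W4 → W5 is active, W2 and W5 are not d-separated given {W6, W7}.

No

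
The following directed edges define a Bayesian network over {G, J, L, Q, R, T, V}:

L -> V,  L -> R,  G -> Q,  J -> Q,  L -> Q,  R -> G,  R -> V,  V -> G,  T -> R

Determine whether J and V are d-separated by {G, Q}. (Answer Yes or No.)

No

There are 6 undirected paths between J and V; checking each against the conditioning set {G, Q}:
Path 1: J → Q ← G ← V
  G is a chain here and G is conditioned on, so the path is blocked at G.
Path 2: J → Q ← G ← R → V
  G is a chain here and G is conditioned on, so the path is blocked at G.
Path 3: J → Q ← G ← R ← L → V
  G is a chain here and G is conditioned on, so the path is blocked at G.
Path 4: J → Q ← L → V
  Q is a collider and Q is conditioned on, which opens it; L is a fork and L is not conditioned on — no node blocks this path, so it is active.
Path 5: J → Q ← L → R → V
  Q is a collider and Q is conditioned on, which opens it; L is a fork and L is not conditioned on; R is a chain and R is not conditioned on — no node blocks this path, so it is active.
Path 6: J → Q ← L → R → G ← V
  Q is a collider and Q is conditioned on, which opens it; L is a fork and L is not conditioned on; R is a chain and R is not conditioned on; G is a collider and G is conditioned on, which opens it — no node blocks this path, so it is active.
Because an active path exists, J and V are not d-separated.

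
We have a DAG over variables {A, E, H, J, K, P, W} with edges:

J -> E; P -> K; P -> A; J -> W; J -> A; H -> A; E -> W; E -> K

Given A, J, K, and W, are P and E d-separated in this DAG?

Enumerating the 3 paths from P to E and testing each for blocking by {A, J, K, W}:
  1. P → A ← J → W ← E — A:collider[open]; J:fork[blocks]; W:collider[open] ⇒ blocked
  2. P → A ← J → E — A:collider[open]; J:fork[blocks] ⇒ blocked
  3. P → K ← E — K:collider[open] ⇒ active
At least one path is unblocked, so d-separation fails.

No — P and E are not d-separated given {A, J, K, W}.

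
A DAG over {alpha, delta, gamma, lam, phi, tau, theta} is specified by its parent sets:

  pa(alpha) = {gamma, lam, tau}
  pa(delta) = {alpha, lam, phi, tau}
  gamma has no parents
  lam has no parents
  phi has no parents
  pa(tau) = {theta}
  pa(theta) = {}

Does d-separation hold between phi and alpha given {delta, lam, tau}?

3 paths connect phi and alpha; each must be blocked for d-separation to hold:
Path 1: phi → delta ← alpha
  delta is a collider and delta is conditioned on, which opens it — no node blocks this path, so it is active.
Path 2: phi → delta ← tau → alpha
  tau is a fork here and tau is conditioned on, so the path is blocked at tau.
Path 3: phi → delta ← lam → alpha
  lam is a fork here and lam is conditioned on, so the path is blocked at lam.
At least one path is unblocked, so d-separation fails.

No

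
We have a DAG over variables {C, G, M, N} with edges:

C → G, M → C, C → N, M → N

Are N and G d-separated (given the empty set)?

Enumerating the 2 paths from N to G and testing each for blocking by ∅:
Path 1: N ← C → G
  C is a fork and C is not conditioned on — no node blocks this path, so it is active.
Path 2: N ← M → C → G
  M is a fork and M is not conditioned on; C is a chain and C is not conditioned on — no node blocks this path, so it is active.
At least one path is unblocked, so d-separation fails.

No — N and G are not d-separated given ∅.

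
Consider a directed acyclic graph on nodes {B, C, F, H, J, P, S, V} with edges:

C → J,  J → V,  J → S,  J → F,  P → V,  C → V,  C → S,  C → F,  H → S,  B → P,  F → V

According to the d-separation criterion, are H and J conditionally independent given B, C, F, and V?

Yes

6 paths connect H and J; each must be blocked for d-separation to hold:
Path 1: H → S ← J
  S is a collider here and neither S nor any of its descendants is conditioned on, so the collider stays closed — the path is blocked at S.
Path 2: H → S ← C → J
  S is a collider here and neither S nor any of its descendants is conditioned on, so the collider stays closed — the path is blocked at S.
Path 3: H → S ← C → V ← J
  S is a collider here and neither S nor any of its descendants is conditioned on, so the collider stays closed — the path is blocked at S.
Path 4: H → S ← C → V ← F ← J
  S is a collider here and neither S nor any of its descendants is conditioned on, so the collider stays closed — the path is blocked at S.
Path 5: H → S ← C → F ← J
  S is a collider here and neither S nor any of its descendants is conditioned on, so the collider stays closed — the path is blocked at S.
Path 6: H → S ← C → F → V ← J
  S is a collider here and neither S nor any of its descendants is conditioned on, so the collider stays closed — the path is blocked at S.
Since every path is blocked, d-separation holds.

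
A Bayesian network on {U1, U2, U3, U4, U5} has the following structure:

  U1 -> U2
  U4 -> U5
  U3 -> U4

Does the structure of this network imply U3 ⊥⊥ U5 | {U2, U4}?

Yes

The only undirected path from U3 to U5 is:
Path 1: U3 → U4 → U5
  U4 is a chain here and U4 is conditioned on, so the path is blocked at U4.
Every path is blocked, so U3 and U5 are d-separated given {U2, U4}.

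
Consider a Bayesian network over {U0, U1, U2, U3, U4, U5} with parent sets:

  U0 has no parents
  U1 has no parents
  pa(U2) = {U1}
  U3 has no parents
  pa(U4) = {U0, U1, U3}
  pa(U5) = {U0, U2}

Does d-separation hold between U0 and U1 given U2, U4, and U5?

No

There are 2 undirected paths between U0 and U1; checking each against the conditioning set {U2, U4, U5}:
Path 1: U0 → U5 ← U2 ← U1
  U2 is a chain here and U2 is conditioned on, so the path is blocked at U2.
Path 2: U0 → U4 ← U1
  U4 is a collider and U4 is conditioned on, which opens it — no node blocks this path, so it is active.
At least one path is unblocked, so d-separation fails.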